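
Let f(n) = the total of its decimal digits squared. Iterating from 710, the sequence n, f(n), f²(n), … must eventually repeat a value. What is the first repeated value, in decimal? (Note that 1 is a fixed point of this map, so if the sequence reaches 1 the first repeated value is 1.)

710 → 7² + 1² + 0² = 50
50 → 5² + 0² = 25
25 → 2² + 5² = 29
29 → 2² + 9² = 85
85 → 8² + 5² = 89
89 → 8² + 9² = 145
145 → 1² + 4² + 5² = 42
42 → 4² + 2² = 20
20 → 2² + 0² = 4
4 → 4² = 16
16 → 1² + 6² = 37
37 → 3² + 7² = 58
58 → 5² + 8² = 89  — 89 already appeared earlier.

89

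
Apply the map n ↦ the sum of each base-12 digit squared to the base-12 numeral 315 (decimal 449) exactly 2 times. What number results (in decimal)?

125

449 = (3,1,5)_12 → 35
35 = (2,11)_12 → 125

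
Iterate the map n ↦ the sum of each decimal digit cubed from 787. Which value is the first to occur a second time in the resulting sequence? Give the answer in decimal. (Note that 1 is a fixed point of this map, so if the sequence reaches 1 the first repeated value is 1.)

1

787 → 1198
1198 → 1243
1243 → 100
100 → 1  — reached the fixed point 1.
1 → 1, so 1 is the first repeated value.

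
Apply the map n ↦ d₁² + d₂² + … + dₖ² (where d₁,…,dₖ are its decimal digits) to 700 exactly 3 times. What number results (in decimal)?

700 → 49
49 → 97
97 → 130

130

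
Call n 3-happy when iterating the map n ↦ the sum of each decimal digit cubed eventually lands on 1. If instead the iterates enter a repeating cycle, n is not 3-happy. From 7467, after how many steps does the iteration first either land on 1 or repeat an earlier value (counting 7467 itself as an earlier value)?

7467 → 966
966 → 1161
1161 → 219
219 → 738
738 → 882
882 → 1032
1032 → 36
36 → 243
243 → 99
99 → 1458
1458 → 702
702 → 351
351 → 153
153 → 153  — 153 repeats.
That took 14 steps.

14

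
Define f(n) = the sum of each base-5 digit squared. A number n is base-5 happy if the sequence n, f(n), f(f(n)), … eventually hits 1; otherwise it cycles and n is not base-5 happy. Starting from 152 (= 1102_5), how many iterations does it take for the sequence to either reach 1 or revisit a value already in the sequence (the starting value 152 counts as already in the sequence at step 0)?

152 = (1,1,0,2)_5 → 6
6 = (1,1)_5 → 2
2 = (2)_5 → 4
4 = (4)_5 → 16
16 = (3,1)_5 → 10
10 = (2,0)_5 → 4  — 4 repeats.
That took 6 steps.

6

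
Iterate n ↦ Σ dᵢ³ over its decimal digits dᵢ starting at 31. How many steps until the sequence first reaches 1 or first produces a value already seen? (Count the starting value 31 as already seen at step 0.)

31 → 28
28 → 520
520 → 133
133 → 55
55 → 250
250 → 133  — 133 repeats.
That took 6 steps.

6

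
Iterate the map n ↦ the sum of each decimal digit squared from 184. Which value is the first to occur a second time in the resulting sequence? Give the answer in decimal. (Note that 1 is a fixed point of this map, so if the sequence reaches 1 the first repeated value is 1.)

184 → 1² + 8² + 4² = 1 + 64 + 16 = 81
81 → 8² + 1² = 64 + 1 = 65
65 → 6² + 5² = 36 + 25 = 61
61 → 6² + 1² = 36 + 1 = 37
37 → 3² + 7² = 9 + 49 = 58
58 → 5² + 8² = 25 + 64 = 89
89 → 8² + 9² = 64 + 81 = 145
145 → 1² + 4² + 5² = 1 + 16 + 25 = 42
42 → 4² + 2² = 16 + 4 = 20
20 → 2² + 0² = 4 + 0 = 4
4 → 4² = 16
16 → 1² + 6² = 1 + 36 = 37  — 37 already appeared earlier.

37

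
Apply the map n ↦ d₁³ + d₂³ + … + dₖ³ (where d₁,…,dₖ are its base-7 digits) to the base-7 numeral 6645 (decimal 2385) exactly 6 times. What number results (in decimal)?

99

2385 = (6,6,4,5)_7 → 6³ + 6³ + 4³ + 5³ = 621
621 = (1,5,4,5)_7 → 1³ + 5³ + 4³ + 5³ = 315
315 = (6,3,0)_7 → 6³ + 3³ + 0³ = 243
243 = (4,6,5)_7 → 4³ + 6³ + 5³ = 405
405 = (1,1,1,6)_7 → 1³ + 1³ + 1³ + 6³ = 219
219 = (4,3,2)_7 → 4³ + 3³ + 2³ = 99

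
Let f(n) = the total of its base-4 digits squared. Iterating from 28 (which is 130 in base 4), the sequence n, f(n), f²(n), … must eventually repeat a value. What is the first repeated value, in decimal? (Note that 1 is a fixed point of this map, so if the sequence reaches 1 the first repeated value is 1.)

1

28 = (1,3,0)_4 → 10
10 = (2,2)_4 → 8
8 = (2,0)_4 → 4
4 = (1,0)_4 → 1  — reached the fixed point 1.
1 → 1, so 1 is the first repeated value.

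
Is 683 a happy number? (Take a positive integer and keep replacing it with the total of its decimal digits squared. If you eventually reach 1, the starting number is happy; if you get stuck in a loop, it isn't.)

683 → 6² + 8² + 3² = 109
109 → 1² + 0² + 9² = 82
82 → 8² + 2² = 68
68 → 6² + 8² = 100
100 → 1² + 0² + 0² = 1  — reached 1.

happy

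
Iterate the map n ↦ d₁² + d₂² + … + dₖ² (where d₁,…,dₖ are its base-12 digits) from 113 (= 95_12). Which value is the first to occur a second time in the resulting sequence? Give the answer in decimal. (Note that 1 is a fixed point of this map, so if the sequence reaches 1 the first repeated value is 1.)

113 = (9,5)_12 → 9² + 5² = 81 + 25 = 106
106 = (8,10)_12 → 8² + 10² = 64 + 100 = 164
164 = (1,1,8)_12 → 1² + 1² + 8² = 1 + 1 + 64 = 66
66 = (5,6)_12 → 5² + 6² = 25 + 36 = 61
61 = (5,1)_12 → 5² + 1² = 25 + 1 = 26
26 = (2,2)_12 → 2² + 2² = 4 + 4 = 8
8 = (8)_12 → 8² = 64
64 = (5,4)_12 → 5² + 4² = 25 + 16 = 41
41 = (3,5)_12 → 3² + 5² = 9 + 25 = 34
34 = (2,10)_12 → 2² + 10² = 4 + 100 = 104
104 = (8,8)_12 → 8² + 8² = 64 + 64 = 128
128 = (10,8)_12 → 10² + 8² = 100 + 64 = 164  — 164 already appeared earlier.

164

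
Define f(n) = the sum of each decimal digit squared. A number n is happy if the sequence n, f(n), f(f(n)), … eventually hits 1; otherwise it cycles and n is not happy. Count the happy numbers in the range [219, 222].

1

219: 219 → 86 → 100 → 1  (reaches 1)
220: 220 → 8 → 64 → 52 → 29 → 85 → 89 → 145 → 42 → 20 → 4 → 16 → 37 → 58 → 89  (repeats 89)
221: 221 → 9 → 81 → 65 → 61 → 37 → 58 → 89 → 145 → 42 → 20 → 4 → 16 → 37  (repeats 37)
222: 222 → 12 → 5 → 25 → 29 → 85 → 89 → 145 → 42 → 20 → 4 → 16 → 37 → 58 → 89  (repeats 89)
happy: 219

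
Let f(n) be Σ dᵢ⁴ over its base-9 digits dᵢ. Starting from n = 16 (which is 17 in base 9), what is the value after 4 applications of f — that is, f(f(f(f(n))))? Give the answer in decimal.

16 = (1,7)_9 → 1⁴ + 7⁴ = 1 + 2401 = 2402
2402 = (3,2,5,8)_9 → 3⁴ + 2⁴ + 5⁴ + 8⁴ = 81 + 16 + 625 + 4096 = 4818
4818 = (6,5,4,3)_9 → 6⁴ + 5⁴ + 4⁴ + 3⁴ = 1296 + 625 + 256 + 81 = 2258
2258 = (3,0,7,8)_9 → 3⁴ + 0⁴ + 7⁴ + 8⁴ = 81 + 0 + 2401 + 4096 = 6578

6578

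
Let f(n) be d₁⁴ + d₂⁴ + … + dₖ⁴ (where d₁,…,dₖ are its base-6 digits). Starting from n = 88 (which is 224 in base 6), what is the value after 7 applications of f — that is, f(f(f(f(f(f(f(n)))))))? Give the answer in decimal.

256

88 = (2,2,4)_6 → 2⁴ + 2⁴ + 4⁴ = 288
288 = (1,2,0,0)_6 → 1⁴ + 2⁴ + 0⁴ + 0⁴ = 17
17 = (2,5)_6 → 2⁴ + 5⁴ = 641
641 = (2,5,4,5)_6 → 2⁴ + 5⁴ + 4⁴ + 5⁴ = 1522
1522 = (1,1,0,1,4)_6 → 1⁴ + 1⁴ + 0⁴ + 1⁴ + 4⁴ = 259
259 = (1,1,1,1)_6 → 1⁴ + 1⁴ + 1⁴ + 1⁴ = 4
4 = (4)_6 → 4⁴ = 256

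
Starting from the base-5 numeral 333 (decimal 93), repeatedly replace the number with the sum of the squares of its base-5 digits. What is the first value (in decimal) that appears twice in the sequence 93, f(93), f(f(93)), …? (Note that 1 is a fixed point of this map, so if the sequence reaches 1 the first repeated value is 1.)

93 = (3,3,3)_5 → 3² + 3² + 3² = 27
27 = (1,0,2)_5 → 1² + 0² + 2² = 5
5 = (1,0)_5 → 1² + 0² = 1  — reached the fixed point 1.
1 → 1, so 1 is the first repeated value.

1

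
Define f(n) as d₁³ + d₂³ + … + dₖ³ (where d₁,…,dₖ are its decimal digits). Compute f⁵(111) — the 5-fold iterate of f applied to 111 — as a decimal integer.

111 → 1³ + 1³ + 1³ = 1 + 1 + 1 = 3
3 → 3³ = 27
27 → 2³ + 7³ = 8 + 343 = 351
351 → 3³ + 5³ + 1³ = 27 + 125 + 1 = 153
153 → 1³ + 5³ + 3³ = 1 + 125 + 27 = 153

153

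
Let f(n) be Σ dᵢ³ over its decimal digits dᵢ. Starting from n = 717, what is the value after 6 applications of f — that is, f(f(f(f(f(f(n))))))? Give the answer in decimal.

717 → 7³ + 1³ + 7³ = 343 + 1 + 343 = 687
687 → 6³ + 8³ + 7³ = 216 + 512 + 343 = 1071
1071 → 1³ + 0³ + 7³ + 1³ = 1 + 0 + 343 + 1 = 345
345 → 3³ + 4³ + 5³ = 27 + 64 + 125 = 216
216 → 2³ + 1³ + 6³ = 8 + 1 + 216 = 225
225 → 2³ + 2³ + 5³ = 8 + 8 + 125 = 141

141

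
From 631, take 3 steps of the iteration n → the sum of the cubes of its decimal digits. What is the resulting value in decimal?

631 → 6³ + 3³ + 1³ = 216 + 27 + 1 = 244
244 → 2³ + 4³ + 4³ = 8 + 64 + 64 = 136
136 → 1³ + 3³ + 6³ = 1 + 27 + 216 = 244

244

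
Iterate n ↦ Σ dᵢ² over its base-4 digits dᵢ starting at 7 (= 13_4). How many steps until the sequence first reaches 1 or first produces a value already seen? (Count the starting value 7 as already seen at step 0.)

7 = (1,3)_4 → 1² + 3² = 1 + 9 = 10
10 = (2,2)_4 → 2² + 2² = 4 + 4 = 8
8 = (2,0)_4 → 2² + 0² = 4 + 0 = 4
4 = (1,0)_4 → 1² + 0² = 1 + 0 = 1  — reached 1.
That took 4 steps.

4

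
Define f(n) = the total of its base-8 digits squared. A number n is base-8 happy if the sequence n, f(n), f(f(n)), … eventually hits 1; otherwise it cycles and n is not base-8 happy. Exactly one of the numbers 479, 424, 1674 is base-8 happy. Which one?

1674

479: 479 → 107 → 35 → 25 → 10 → 5 → 25  — repeats 25 (not base-8 happy)
424: 424 → 61 → 74 → 6 → 36 → 32 → 16 → 4 → 16  — repeats 16 (not base-8 happy)
1674: 1674 → 18 → 8 → 1  — reaches 1 (base-8 happy)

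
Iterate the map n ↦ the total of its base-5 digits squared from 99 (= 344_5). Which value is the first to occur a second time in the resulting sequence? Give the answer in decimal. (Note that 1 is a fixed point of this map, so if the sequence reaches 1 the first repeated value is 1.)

1

99 = (3,4,4)_5 → 41
41 = (1,3,1)_5 → 11
11 = (2,1)_5 → 5
5 = (1,0)_5 → 1  — reached the fixed point 1.
1 → 1, so 1 is the first repeated value.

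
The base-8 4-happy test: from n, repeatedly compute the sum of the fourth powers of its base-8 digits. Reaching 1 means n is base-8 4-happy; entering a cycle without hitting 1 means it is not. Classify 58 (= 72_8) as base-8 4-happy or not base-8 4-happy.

base-8 4-happy

58 = (7,2)_8 → 7⁴ + 2⁴ = 2417
2417 = (4,5,6,1)_8 → 4⁴ + 5⁴ + 6⁴ + 1⁴ = 2178
2178 = (4,2,0,2)_8 → 4⁴ + 2⁴ + 0⁴ + 2⁴ = 288
288 = (4,4,0)_8 → 4⁴ + 4⁴ + 0⁴ = 512
512 = (1,0,0,0)_8 → 1⁴ + 0⁴ + 0⁴ + 0⁴ = 1  — reached 1.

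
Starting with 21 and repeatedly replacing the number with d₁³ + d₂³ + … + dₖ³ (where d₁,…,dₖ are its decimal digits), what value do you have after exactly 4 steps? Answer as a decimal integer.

21 → 2³ + 1³ = 8 + 1 = 9
9 → 9³ = 729
729 → 7³ + 2³ + 9³ = 343 + 8 + 729 = 1080
1080 → 1³ + 0³ + 8³ + 0³ = 1 + 0 + 512 + 0 = 513

513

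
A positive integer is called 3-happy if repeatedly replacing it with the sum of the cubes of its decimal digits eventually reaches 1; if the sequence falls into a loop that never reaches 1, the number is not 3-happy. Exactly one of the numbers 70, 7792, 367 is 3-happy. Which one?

7792

70: 70 → 343 → 118 → 514 → 190 → 730 → 370 → 370  — repeats 370 (not 3-happy)
7792: 7792 → 1423 → 100 → 1  — reaches 1 (3-happy)
367: 367 → 586 → 853 → 664 → 496 → 1009 → 730 → 370 → 370  — repeats 370 (not 3-happy)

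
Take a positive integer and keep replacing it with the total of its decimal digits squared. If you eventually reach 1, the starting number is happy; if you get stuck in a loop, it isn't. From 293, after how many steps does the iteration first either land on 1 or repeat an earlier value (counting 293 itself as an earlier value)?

5

293 → 94
94 → 97
97 → 130
130 → 10
10 → 1  — reached 1.
That took 5 steps.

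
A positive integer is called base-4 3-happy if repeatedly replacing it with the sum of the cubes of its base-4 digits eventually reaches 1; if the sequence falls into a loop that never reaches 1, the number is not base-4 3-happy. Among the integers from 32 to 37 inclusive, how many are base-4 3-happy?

2

32: 32 → 8 → 8  (repeats 8)
33: 33 → 9 → 9  (repeats 9)
34: 34 → 16 → 1  (reaches 1)
35: 35 → 35  (repeats 35)
36: 36 → 9 → 9  (repeats 9)
37: 37 → 10 → 16 → 1  (reaches 1)
base-4 3-happy: 34, 37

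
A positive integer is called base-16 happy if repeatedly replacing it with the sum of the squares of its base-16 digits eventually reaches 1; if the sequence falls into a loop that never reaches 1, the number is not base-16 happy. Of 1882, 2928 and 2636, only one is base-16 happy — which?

2636

1882: 1882 → 174 → 296 → 69 → 41 → 85 → 50 → 13 → 169 → 181 → 146 → 85  — repeats 85 (not base-16 happy)
2928: 2928 → 170 → 200 → 208 → 169 → 181 → 146 → 85 → 50 → 13 → 169  — repeats 169 (not base-16 happy)
2636: 2636 → 260 → 17 → 2 → 4 → 16 → 1  — reaches 1 (base-16 happy)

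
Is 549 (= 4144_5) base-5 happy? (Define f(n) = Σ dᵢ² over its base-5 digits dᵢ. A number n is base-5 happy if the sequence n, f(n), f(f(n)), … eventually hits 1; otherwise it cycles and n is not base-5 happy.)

549 = (4,1,4,4)_5 → 49
49 = (1,4,4)_5 → 33
33 = (1,1,3)_5 → 11
11 = (2,1)_5 → 5
5 = (1,0)_5 → 1  — reached 1.

base-5 happy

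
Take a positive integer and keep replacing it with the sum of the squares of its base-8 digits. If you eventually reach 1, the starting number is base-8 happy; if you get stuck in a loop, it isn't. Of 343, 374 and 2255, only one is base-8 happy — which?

343: 343 → 78 → 38 → 52 → 52  — repeats 52 (not base-8 happy)
374: 374 → 97 → 18 → 8 → 1  — reaches 1 (base-8 happy)
2255: 2255 → 75 → 11 → 10 → 5 → 25 → 10  — repeats 10 (not base-8 happy)

374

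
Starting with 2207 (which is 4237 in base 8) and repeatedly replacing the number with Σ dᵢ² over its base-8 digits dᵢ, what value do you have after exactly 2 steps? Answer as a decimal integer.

2207 = (4,2,3,7)_8 → 4² + 2² + 3² + 7² = 78
78 = (1,1,6)_8 → 1² + 1² + 6² = 38

38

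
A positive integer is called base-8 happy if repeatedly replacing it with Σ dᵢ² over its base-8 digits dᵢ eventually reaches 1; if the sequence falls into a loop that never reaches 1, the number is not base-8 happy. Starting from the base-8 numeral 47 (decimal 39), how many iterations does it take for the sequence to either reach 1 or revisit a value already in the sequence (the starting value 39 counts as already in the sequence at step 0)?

5

39 = (4,7)_8 → 65
65 = (1,0,1)_8 → 2
2 = (2)_8 → 4
4 = (4)_8 → 16
16 = (2,0)_8 → 4  — 4 repeats.
That took 5 steps.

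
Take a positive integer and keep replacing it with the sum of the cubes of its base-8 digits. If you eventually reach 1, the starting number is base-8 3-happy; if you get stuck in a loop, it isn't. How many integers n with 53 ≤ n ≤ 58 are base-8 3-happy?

1

53: 53 → 341 → 258 → 72 → 2 → 8 → 1  — base-8 3-happy
54: 54 → 432 → 432  — not base-8 3-happy
55: 55 → 559 → 469 → 476 → 434 → 440 → 559  — not base-8 3-happy
56: 56 → 343 → 476 → 434 → 440 → 559 → 469 → 476  — not base-8 3-happy
57: 57 → 344 → 152 → 35 → 91 → 55 → 559 → 469 → 476 → 434 → 440 → 559  — not base-8 3-happy
58: 58 → 351 → 495 → 811 → 217 → 55 → 559 → 469 → 476 → 434 → 440 → 559  — not base-8 3-happy
base-8 3-happy: 53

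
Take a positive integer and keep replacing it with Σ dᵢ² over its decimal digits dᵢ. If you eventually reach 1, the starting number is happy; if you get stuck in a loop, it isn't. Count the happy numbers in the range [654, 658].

2

654: 654 → 77 → 98 → 145 → 42 → 20 → 4 → 16 → 37 → 58 → 89 → 145  — not happy
655: 655 → 86 → 100 → 1  — happy
656: 656 → 97 → 130 → 10 → 1  — happy
657: 657 → 110 → 2 → 4 → 16 → 37 → 58 → 89 → 145 → 42 → 20 → 4  — not happy
658: 658 → 125 → 30 → 9 → 81 → 65 → 61 → 37 → 58 → 89 → 145 → 42 → 20 → 4 → 16 → 37  — not happy
happy: 655, 656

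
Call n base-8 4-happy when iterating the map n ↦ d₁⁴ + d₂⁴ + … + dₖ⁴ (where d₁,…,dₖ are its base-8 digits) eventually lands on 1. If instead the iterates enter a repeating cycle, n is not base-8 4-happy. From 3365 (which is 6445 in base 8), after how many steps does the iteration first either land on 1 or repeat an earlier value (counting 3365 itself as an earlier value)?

3365 = (6,4,4,5)_8 → 6⁴ + 4⁴ + 4⁴ + 5⁴ = 1296 + 256 + 256 + 625 = 2433
2433 = (4,6,0,1)_8 → 4⁴ + 6⁴ + 0⁴ + 1⁴ = 256 + 1296 + 0 + 1 = 1553
1553 = (3,0,2,1)_8 → 3⁴ + 0⁴ + 2⁴ + 1⁴ = 81 + 0 + 16 + 1 = 98
98 = (1,4,2)_8 → 1⁴ + 4⁴ + 2⁴ = 1 + 256 + 16 = 273
273 = (4,2,1)_8 → 4⁴ + 2⁴ + 1⁴ = 256 + 16 + 1 = 273  — 273 repeats.
That took 5 steps.

5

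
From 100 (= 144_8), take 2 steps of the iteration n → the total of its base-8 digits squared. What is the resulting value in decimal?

100 = (1,4,4)_8 → 1² + 4² + 4² = 1 + 16 + 16 = 33
33 = (4,1)_8 → 4² + 1² = 16 + 1 = 17

17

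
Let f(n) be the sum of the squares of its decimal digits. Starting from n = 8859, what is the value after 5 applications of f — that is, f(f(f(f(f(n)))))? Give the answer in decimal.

8859 → 234
234 → 29
29 → 85
85 → 89
89 → 145

145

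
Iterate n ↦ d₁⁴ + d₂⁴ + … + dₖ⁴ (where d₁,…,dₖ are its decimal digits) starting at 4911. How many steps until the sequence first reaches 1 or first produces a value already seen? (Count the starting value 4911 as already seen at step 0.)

4911 → 4⁴ + 9⁴ + 1⁴ + 1⁴ = 256 + 6561 + 1 + 1 = 6819
6819 → 6⁴ + 8⁴ + 1⁴ + 9⁴ = 1296 + 4096 + 1 + 6561 = 11954
11954 → 1⁴ + 1⁴ + 9⁴ + 5⁴ + 4⁴ = 1 + 1 + 6561 + 625 + 256 = 7444
7444 → 7⁴ + 4⁴ + 4⁴ + 4⁴ = 2401 + 256 + 256 + 256 = 3169
3169 → 3⁴ + 1⁴ + 6⁴ + 9⁴ = 81 + 1 + 1296 + 6561 = 7939
7939 → 7⁴ + 9⁴ + 3⁴ + 9⁴ = 2401 + 6561 + 81 + 6561 = 15604
15604 → 1⁴ + 5⁴ + 6⁴ + 0⁴ + 4⁴ = 1 + 625 + 1296 + 0 + 256 = 2178
2178 → 2⁴ + 1⁴ + 7⁴ + 8⁴ = 16 + 1 + 2401 + 4096 = 6514
6514 → 6⁴ + 5⁴ + 1⁴ + 4⁴ = 1296 + 625 + 1 + 256 = 2178  — 2178 repeats.
That took 9 steps.

9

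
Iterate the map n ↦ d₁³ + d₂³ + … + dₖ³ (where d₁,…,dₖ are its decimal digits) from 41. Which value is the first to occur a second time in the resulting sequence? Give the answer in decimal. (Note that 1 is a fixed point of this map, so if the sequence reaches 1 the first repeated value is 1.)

371

41 → 4³ + 1³ = 65
65 → 6³ + 5³ = 341
341 → 3³ + 4³ + 1³ = 92
92 → 9³ + 2³ = 737
737 → 7³ + 3³ + 7³ = 713
713 → 7³ + 1³ + 3³ = 371
371 → 3³ + 7³ + 1³ = 371  — 371 already appeared earlier.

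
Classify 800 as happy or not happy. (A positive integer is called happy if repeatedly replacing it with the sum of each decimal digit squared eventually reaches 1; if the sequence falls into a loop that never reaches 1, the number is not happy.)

not happy

800 → 8² + 0² + 0² = 64 + 0 + 0 = 64
64 → 6² + 4² = 36 + 16 = 52
52 → 5² + 2² = 25 + 4 = 29
29 → 2² + 9² = 4 + 81 = 85
85 → 8² + 5² = 64 + 25 = 89
89 → 8² + 9² = 64 + 81 = 145
145 → 1² + 4² + 5² = 1 + 16 + 25 = 42
42 → 4² + 2² = 16 + 4 = 20
20 → 2² + 0² = 4 + 0 = 4
4 → 4² = 16
16 → 1² + 6² = 1 + 36 = 37
37 → 3² + 7² = 9 + 49 = 58
58 → 5² + 8² = 25 + 64 = 89  — 89 already seen; the sequence cycles without reaching 1.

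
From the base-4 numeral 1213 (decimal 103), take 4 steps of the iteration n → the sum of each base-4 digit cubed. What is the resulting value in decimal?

103 = (1,2,1,3)_4 → 1³ + 2³ + 1³ + 3³ = 1 + 8 + 1 + 27 = 37
37 = (2,1,1)_4 → 2³ + 1³ + 1³ = 8 + 1 + 1 = 10
10 = (2,2)_4 → 2³ + 2³ = 8 + 8 = 16
16 = (1,0,0)_4 → 1³ + 0³ + 0³ = 1 + 0 + 0 = 1

1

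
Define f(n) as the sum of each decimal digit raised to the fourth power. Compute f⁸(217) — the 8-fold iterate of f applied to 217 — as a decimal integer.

217 → 2⁴ + 1⁴ + 7⁴ = 16 + 1 + 2401 = 2418
2418 → 2⁴ + 4⁴ + 1⁴ + 8⁴ = 16 + 256 + 1 + 4096 = 4369
4369 → 4⁴ + 3⁴ + 6⁴ + 9⁴ = 256 + 81 + 1296 + 6561 = 8194
8194 → 8⁴ + 1⁴ + 9⁴ + 4⁴ = 4096 + 1 + 6561 + 256 = 10914
10914 → 1⁴ + 0⁴ + 9⁴ + 1⁴ + 4⁴ = 1 + 0 + 6561 + 1 + 256 = 6819
6819 → 6⁴ + 8⁴ + 1⁴ + 9⁴ = 1296 + 4096 + 1 + 6561 = 11954
11954 → 1⁴ + 1⁴ + 9⁴ + 5⁴ + 4⁴ = 1 + 1 + 6561 + 625 + 256 = 7444
7444 → 7⁴ + 4⁴ + 4⁴ + 4⁴ = 2401 + 256 + 256 + 256 = 3169

3169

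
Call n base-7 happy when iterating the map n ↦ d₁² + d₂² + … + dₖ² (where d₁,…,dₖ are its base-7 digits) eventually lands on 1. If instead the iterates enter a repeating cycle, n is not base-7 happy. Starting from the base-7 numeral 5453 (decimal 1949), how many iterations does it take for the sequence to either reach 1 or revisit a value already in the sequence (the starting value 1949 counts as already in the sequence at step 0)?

1949 = (5,4,5,3)_7 → 5² + 4² + 5² + 3² = 75
75 = (1,3,5)_7 → 1² + 3² + 5² = 35
35 = (5,0)_7 → 5² + 0² = 25
25 = (3,4)_7 → 3² + 4² = 25  — 25 repeats.
That took 4 steps.

4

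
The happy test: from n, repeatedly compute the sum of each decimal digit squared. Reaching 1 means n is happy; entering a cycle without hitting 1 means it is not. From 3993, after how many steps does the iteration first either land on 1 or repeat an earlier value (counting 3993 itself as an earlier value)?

12

3993 → 180
180 → 65
65 → 61
61 → 37
37 → 58
58 → 89
89 → 145
145 → 42
42 → 20
20 → 4
4 → 16
16 → 37  — 37 repeats.
That took 12 steps.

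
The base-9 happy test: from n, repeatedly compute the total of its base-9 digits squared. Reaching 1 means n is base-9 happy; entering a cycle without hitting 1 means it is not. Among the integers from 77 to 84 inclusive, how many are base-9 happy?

1

77: 77 → 89 → 65 → 53 → 89  (repeats 89)
78: 78 → 100 → 6 → 36 → 16 → 50 → 50  (repeats 50)
79: 79 → 113 → 35 → 73 → 65 → 53 → 89 → 65  (repeats 65)
80: 80 → 128 → 30 → 18 → 4 → 16 → 50 → 50  (repeats 50)
81: 81 → 1  (reaches 1)
82: 82 → 2 → 4 → 16 → 50 → 50  (repeats 50)
83: 83 → 5 → 25 → 53 → 89 → 65 → 53  (repeats 53)
84: 84 → 10 → 2 → 4 → 16 → 50 → 50  (repeats 50)
base-9 happy: 81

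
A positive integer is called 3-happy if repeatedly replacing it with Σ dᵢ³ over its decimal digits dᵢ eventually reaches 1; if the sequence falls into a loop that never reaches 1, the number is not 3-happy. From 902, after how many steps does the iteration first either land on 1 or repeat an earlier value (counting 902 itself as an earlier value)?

902 → 9³ + 0³ + 2³ = 737
737 → 7³ + 3³ + 7³ = 713
713 → 7³ + 1³ + 3³ = 371
371 → 3³ + 7³ + 1³ = 371  — 371 repeats.
That took 4 steps.

4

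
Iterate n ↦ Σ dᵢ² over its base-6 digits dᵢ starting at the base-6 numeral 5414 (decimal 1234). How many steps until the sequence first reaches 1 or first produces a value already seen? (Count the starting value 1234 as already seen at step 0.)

10

1234 = (5,4,1,4)_6 → 5² + 4² + 1² + 4² = 58
58 = (1,3,4)_6 → 1² + 3² + 4² = 26
26 = (4,2)_6 → 4² + 2² = 20
20 = (3,2)_6 → 3² + 2² = 13
13 = (2,1)_6 → 2² + 1² = 5
5 = (5)_6 → 5² = 25
25 = (4,1)_6 → 4² + 1² = 17
17 = (2,5)_6 → 2² + 5² = 29
29 = (4,5)_6 → 4² + 5² = 41
41 = (1,0,5)_6 → 1² + 0² + 5² = 26  — 26 repeats.
That took 10 steps.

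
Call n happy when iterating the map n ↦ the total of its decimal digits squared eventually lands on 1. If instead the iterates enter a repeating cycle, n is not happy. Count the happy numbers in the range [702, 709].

1

702: 702 → 53 → 34 → 25 → 29 → 85 → 89 → 145 → 42 → 20 → 4 → 16 → 37 → 58 → 89  (repeats 89)
703: 703 → 58 → 89 → 145 → 42 → 20 → 4 → 16 → 37 → 58  (repeats 58)
704: 704 → 65 → 61 → 37 → 58 → 89 → 145 → 42 → 20 → 4 → 16 → 37  (repeats 37)
705: 705 → 74 → 65 → 61 → 37 → 58 → 89 → 145 → 42 → 20 → 4 → 16 → 37  (repeats 37)
706: 706 → 85 → 89 → 145 → 42 → 20 → 4 → 16 → 37 → 58 → 89  (repeats 89)
707: 707 → 98 → 145 → 42 → 20 → 4 → 16 → 37 → 58 → 89 → 145  (repeats 145)
708: 708 → 113 → 11 → 2 → 4 → 16 → 37 → 58 → 89 → 145 → 42 → 20 → 4  (repeats 4)
709: 709 → 130 → 10 → 1  (reaches 1)
happy: 709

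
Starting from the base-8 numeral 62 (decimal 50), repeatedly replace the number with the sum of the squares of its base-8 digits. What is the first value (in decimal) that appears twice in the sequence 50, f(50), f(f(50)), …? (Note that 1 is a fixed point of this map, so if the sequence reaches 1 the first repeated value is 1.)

25

50 = (6,2)_8 → 6² + 2² = 40
40 = (5,0)_8 → 5² + 0² = 25
25 = (3,1)_8 → 3² + 1² = 10
10 = (1,2)_8 → 1² + 2² = 5
5 = (5)_8 → 5² = 25  — 25 already appeared earlier.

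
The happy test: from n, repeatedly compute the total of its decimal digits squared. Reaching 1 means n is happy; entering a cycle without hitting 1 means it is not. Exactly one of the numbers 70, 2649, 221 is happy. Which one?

70: 70 → 49 → 97 → 130 → 10 → 1  — reaches 1 (happy)
2649: 2649 → 137 → 59 → 106 → 37 → 58 → 89 → 145 → 42 → 20 → 4 → 16 → 37  — repeats 37 (not happy)
221: 221 → 9 → 81 → 65 → 61 → 37 → 58 → 89 → 145 → 42 → 20 → 4 → 16 → 37  — repeats 37 (not happy)

70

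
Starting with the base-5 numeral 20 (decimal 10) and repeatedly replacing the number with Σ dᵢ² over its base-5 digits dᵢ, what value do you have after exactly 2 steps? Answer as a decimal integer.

16

10 = (2,0)_5 → 4
4 = (4)_5 → 16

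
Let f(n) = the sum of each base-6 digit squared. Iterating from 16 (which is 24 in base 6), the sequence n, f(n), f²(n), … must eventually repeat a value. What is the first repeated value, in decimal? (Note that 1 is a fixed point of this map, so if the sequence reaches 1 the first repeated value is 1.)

16 = (2,4)_6 → 2² + 4² = 4 + 16 = 20
20 = (3,2)_6 → 3² + 2² = 9 + 4 = 13
13 = (2,1)_6 → 2² + 1² = 4 + 1 = 5
5 = (5)_6 → 5² = 25
25 = (4,1)_6 → 4² + 1² = 16 + 1 = 17
17 = (2,5)_6 → 2² + 5² = 4 + 25 = 29
29 = (4,5)_6 → 4² + 5² = 16 + 25 = 41
41 = (1,0,5)_6 → 1² + 0² + 5² = 1 + 0 + 25 = 26
26 = (4,2)_6 → 4² + 2² = 16 + 4 = 20  — 20 already appeared earlier.

20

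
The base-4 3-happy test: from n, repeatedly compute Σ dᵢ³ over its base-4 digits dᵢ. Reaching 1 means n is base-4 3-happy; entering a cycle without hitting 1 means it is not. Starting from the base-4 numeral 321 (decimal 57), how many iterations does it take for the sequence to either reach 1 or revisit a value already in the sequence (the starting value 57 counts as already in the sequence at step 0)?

3

57 = (3,2,1)_4 → 3³ + 2³ + 1³ = 27 + 8 + 1 = 36
36 = (2,1,0)_4 → 2³ + 1³ + 0³ = 8 + 1 + 0 = 9
9 = (2,1)_4 → 2³ + 1³ = 8 + 1 = 9  — 9 repeats.
That took 3 steps.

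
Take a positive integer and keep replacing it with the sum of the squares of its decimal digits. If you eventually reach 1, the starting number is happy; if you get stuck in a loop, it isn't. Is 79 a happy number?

happy

79 → 7² + 9² = 130
130 → 1² + 3² + 0² = 10
10 → 1² + 0² = 1  — reached 1.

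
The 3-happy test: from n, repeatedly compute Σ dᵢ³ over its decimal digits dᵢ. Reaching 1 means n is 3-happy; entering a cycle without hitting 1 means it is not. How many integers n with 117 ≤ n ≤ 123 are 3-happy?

117: 117 → 345 → 216 → 225 → 141 → 66 → 432 → 99 → 1458 → 702 → 351 → 153 → 153  (repeats 153)
118: 118 → 514 → 190 → 730 → 370 → 370  (repeats 370)
119: 119 → 731 → 371 → 371  (repeats 371)
120: 120 → 9 → 729 → 1080 → 513 → 153 → 153  (repeats 153)
121: 121 → 10 → 1  (reaches 1)
122: 122 → 17 → 344 → 155 → 251 → 134 → 92 → 737 → 713 → 371 → 371  (repeats 371)
123: 123 → 36 → 243 → 99 → 1458 → 702 → 351 → 153 → 153  (repeats 153)
3-happy: 121

1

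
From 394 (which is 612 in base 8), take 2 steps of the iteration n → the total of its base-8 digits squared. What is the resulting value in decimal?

394 = (6,1,2)_8 → 6² + 1² + 2² = 41
41 = (5,1)_8 → 5² + 1² = 26

26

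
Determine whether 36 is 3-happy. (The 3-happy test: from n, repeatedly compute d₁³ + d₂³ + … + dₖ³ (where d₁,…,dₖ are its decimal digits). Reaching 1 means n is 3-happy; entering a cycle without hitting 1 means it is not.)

36 → 243
243 → 99
99 → 1458
1458 → 702
702 → 351
351 → 153
153 → 153  — 153 already seen; the sequence cycles without reaching 1.

not 3-happy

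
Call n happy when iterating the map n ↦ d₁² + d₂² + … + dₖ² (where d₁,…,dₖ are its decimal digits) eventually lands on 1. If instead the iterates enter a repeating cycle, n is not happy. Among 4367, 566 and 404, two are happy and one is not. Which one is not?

4367: 4367 → 110 → 2 → 4 → 16 → 37 → 58 → 89 → 145 → 42 → 20 → 4  — repeats 4 (not happy)
566: 566 → 97 → 130 → 10 → 1  — reaches 1 (happy)
404: 404 → 32 → 13 → 10 → 1  — reaches 1 (happy)

4367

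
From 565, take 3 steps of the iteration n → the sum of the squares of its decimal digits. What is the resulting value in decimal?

565 → 5² + 6² + 5² = 25 + 36 + 25 = 86
86 → 8² + 6² = 64 + 36 = 100
100 → 1² + 0² + 0² = 1 + 0 + 0 = 1

1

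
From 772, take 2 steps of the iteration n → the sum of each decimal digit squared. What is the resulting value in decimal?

5

772 → 102
102 → 5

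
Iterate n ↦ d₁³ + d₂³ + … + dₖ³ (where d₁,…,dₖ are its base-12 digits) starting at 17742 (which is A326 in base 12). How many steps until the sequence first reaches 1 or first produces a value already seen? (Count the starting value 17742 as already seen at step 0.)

6

17742 = (10,3,2,6)_12 → 10³ + 3³ + 2³ + 6³ = 1000 + 27 + 8 + 216 = 1251
1251 = (8,8,3)_12 → 8³ + 8³ + 3³ = 512 + 512 + 27 = 1051
1051 = (7,3,7)_12 → 7³ + 3³ + 7³ = 343 + 27 + 343 = 713
713 = (4,11,5)_12 → 4³ + 11³ + 5³ = 64 + 1331 + 125 = 1520
1520 = (10,6,8)_12 → 10³ + 6³ + 8³ = 1000 + 216 + 512 = 1728
1728 = (1,0,0,0)_12 → 1³ + 0³ + 0³ + 0³ = 1 + 0 + 0 + 0 = 1  — reached 1.
That took 6 steps.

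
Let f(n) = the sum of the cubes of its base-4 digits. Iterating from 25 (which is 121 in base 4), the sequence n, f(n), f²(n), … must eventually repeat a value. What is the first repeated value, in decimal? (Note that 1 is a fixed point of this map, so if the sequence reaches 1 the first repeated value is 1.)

25 = (1,2,1)_4 → 1³ + 2³ + 1³ = 10
10 = (2,2)_4 → 2³ + 2³ = 16
16 = (1,0,0)_4 → 1³ + 0³ + 0³ = 1  — reached the fixed point 1.
1 → 1, so 1 is the first repeated value.

1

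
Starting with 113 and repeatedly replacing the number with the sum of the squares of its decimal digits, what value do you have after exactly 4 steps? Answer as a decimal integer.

16

113 → 11
11 → 2
2 → 4
4 → 16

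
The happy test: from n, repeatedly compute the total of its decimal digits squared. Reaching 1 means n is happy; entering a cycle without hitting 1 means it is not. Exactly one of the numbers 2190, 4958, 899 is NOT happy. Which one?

4958

2190: 2190 → 86 → 100 → 1  — reaches 1 (happy)
4958: 4958 → 186 → 101 → 2 → 4 → 16 → 37 → 58 → 89 → 145 → 42 → 20 → 4  — repeats 4 (not happy)
899: 899 → 226 → 44 → 32 → 13 → 10 → 1  — reaches 1 (happy)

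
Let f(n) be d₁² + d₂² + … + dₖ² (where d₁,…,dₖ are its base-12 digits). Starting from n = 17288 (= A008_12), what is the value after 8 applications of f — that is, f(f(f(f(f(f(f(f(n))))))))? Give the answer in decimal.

34

17288 = (10,0,0,8)_12 → 164
164 = (1,1,8)_12 → 66
66 = (5,6)_12 → 61
61 = (5,1)_12 → 26
26 = (2,2)_12 → 8
8 = (8)_12 → 64
64 = (5,4)_12 → 41
41 = (3,5)_12 → 34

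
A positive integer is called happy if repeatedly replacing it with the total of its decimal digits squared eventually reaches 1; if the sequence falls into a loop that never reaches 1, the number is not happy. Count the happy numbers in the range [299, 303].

2

299: 299 → 166 → 73 → 58 → 89 → 145 → 42 → 20 → 4 → 16 → 37 → 58  (repeats 58)
300: 300 → 9 → 81 → 65 → 61 → 37 → 58 → 89 → 145 → 42 → 20 → 4 → 16 → 37  (repeats 37)
301: 301 → 10 → 1  (reaches 1)
302: 302 → 13 → 10 → 1  (reaches 1)
303: 303 → 18 → 65 → 61 → 37 → 58 → 89 → 145 → 42 → 20 → 4 → 16 → 37  (repeats 37)
happy: 301, 302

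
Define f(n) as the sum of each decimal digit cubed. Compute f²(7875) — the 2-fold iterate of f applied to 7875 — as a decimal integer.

63

7875 → 7³ + 8³ + 7³ + 5³ = 343 + 512 + 343 + 125 = 1323
1323 → 1³ + 3³ + 2³ + 3³ = 1 + 27 + 8 + 27 = 63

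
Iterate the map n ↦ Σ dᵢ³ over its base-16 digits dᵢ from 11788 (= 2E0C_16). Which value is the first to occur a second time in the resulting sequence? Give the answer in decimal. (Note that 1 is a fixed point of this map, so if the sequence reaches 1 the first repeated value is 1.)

1

11788 = (2,14,0,12)_16 → 2³ + 14³ + 0³ + 12³ = 4480
4480 = (1,1,8,0)_16 → 1³ + 1³ + 8³ + 0³ = 514
514 = (2,0,2)_16 → 2³ + 0³ + 2³ = 16
16 = (1,0)_16 → 1³ + 0³ = 1  — reached the fixed point 1.
1 → 1, so 1 is the first repeated value.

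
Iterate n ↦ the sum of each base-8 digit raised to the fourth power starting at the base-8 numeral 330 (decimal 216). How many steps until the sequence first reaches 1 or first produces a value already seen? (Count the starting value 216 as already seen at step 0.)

4

216 = (3,3,0)_8 → 3⁴ + 3⁴ + 0⁴ = 81 + 81 + 0 = 162
162 = (2,4,2)_8 → 2⁴ + 4⁴ + 2⁴ = 16 + 256 + 16 = 288
288 = (4,4,0)_8 → 4⁴ + 4⁴ + 0⁴ = 256 + 256 + 0 = 512
512 = (1,0,0,0)_8 → 1⁴ + 0⁴ + 0⁴ + 0⁴ = 1 + 0 + 0 + 0 = 1  — reached 1.
That took 4 steps.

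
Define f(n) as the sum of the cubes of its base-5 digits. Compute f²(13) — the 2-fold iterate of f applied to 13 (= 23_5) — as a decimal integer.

9

13 = (2,3)_5 → 2³ + 3³ = 35
35 = (1,2,0)_5 → 1³ + 2³ + 0³ = 9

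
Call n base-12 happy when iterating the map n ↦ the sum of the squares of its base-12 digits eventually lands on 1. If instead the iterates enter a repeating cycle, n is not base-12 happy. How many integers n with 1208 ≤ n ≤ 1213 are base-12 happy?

1

1208: 1208 → 144 → 1  (reaches 1)
1209: 1209 → 161 → 27 → 13 → 2 → 4 → 16 → 17 → 26 → 8 → 64 → 41 → 34 → 104 → 128 → 164 → 66 → 61 → 26  (repeats 26)
1210: 1210 → 180 → 10 → 100 → 80 → 100  (repeats 100)
1211: 1211 → 201 → 98 → 68 → 89 → 74 → 40 → 25 → 5 → 25  (repeats 25)
1212: 1212 → 89 → 74 → 40 → 25 → 5 → 25  (repeats 25)
1213: 1213 → 90 → 85 → 50 → 20 → 65 → 50  (repeats 50)
base-12 happy: 1208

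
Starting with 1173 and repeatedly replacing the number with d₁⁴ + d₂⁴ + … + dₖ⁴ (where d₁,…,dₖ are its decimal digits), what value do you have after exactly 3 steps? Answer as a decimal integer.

1173 → 1⁴ + 1⁴ + 7⁴ + 3⁴ = 1 + 1 + 2401 + 81 = 2484
2484 → 2⁴ + 4⁴ + 8⁴ + 4⁴ = 16 + 256 + 4096 + 256 = 4624
4624 → 4⁴ + 6⁴ + 2⁴ + 4⁴ = 256 + 1296 + 16 + 256 = 1824

1824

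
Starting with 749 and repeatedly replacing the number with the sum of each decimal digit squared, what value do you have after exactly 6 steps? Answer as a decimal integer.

749 → 7² + 4² + 9² = 146
146 → 1² + 4² + 6² = 53
53 → 5² + 3² = 34
34 → 3² + 4² = 25
25 → 2² + 5² = 29
29 → 2² + 9² = 85

85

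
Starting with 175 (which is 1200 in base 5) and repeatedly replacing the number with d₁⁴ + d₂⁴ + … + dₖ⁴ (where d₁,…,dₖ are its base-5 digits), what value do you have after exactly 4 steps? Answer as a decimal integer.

353

175 = (1,2,0,0)_5 → 17
17 = (3,2)_5 → 97
97 = (3,4,2)_5 → 353
353 = (2,4,0,3)_5 → 353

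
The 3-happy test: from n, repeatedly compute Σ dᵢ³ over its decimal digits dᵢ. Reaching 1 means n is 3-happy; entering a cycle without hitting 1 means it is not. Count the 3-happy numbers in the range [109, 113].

1

109: 109 → 730 → 370 → 370  (repeats 370)
110: 110 → 2 → 8 → 512 → 134 → 92 → 737 → 713 → 371 → 371  (repeats 371)
111: 111 → 3 → 27 → 351 → 153 → 153  (repeats 153)
112: 112 → 10 → 1  (reaches 1)
113: 113 → 29 → 737 → 713 → 371 → 371  (repeats 371)
3-happy: 112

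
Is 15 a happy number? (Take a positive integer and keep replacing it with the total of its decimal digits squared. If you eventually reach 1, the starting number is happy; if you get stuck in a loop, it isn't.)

15 → 1² + 5² = 1 + 25 = 26
26 → 2² + 6² = 4 + 36 = 40
40 → 4² + 0² = 16 + 0 = 16
16 → 1² + 6² = 1 + 36 = 37
37 → 3² + 7² = 9 + 49 = 58
58 → 5² + 8² = 25 + 64 = 89
89 → 8² + 9² = 64 + 81 = 145
145 → 1² + 4² + 5² = 1 + 16 + 25 = 42
42 → 4² + 2² = 16 + 4 = 20
20 → 2² + 0² = 4 + 0 = 4
4 → 4² = 16  — 16 already seen; the sequence cycles without reaching 1.

not happy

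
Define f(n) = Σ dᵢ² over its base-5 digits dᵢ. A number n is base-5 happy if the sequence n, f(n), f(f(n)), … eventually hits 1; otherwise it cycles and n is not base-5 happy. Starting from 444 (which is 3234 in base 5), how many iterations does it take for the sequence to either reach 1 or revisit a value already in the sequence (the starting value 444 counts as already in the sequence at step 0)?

444 = (3,2,3,4)_5 → 3² + 2² + 3² + 4² = 38
38 = (1,2,3)_5 → 1² + 2² + 3² = 14
14 = (2,4)_5 → 2² + 4² = 20
20 = (4,0)_5 → 4² + 0² = 16
16 = (3,1)_5 → 3² + 1² = 10
10 = (2,0)_5 → 2² + 0² = 4
4 = (4)_5 → 4² = 16  — 16 repeats.
That took 7 steps.

7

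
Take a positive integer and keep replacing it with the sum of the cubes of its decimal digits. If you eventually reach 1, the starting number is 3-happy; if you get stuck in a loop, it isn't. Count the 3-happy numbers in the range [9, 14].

1

9: 9 → 729 → 1080 → 513 → 153 → 153  — not 3-happy
10: 10 → 1  — 3-happy
11: 11 → 2 → 8 → 512 → 134 → 92 → 737 → 713 → 371 → 371  — not 3-happy
12: 12 → 9 → 729 → 1080 → 513 → 153 → 153  — not 3-happy
13: 13 → 28 → 520 → 133 → 55 → 250 → 133  — not 3-happy
14: 14 → 65 → 341 → 92 → 737 → 713 → 371 → 371  — not 3-happy
3-happy: 10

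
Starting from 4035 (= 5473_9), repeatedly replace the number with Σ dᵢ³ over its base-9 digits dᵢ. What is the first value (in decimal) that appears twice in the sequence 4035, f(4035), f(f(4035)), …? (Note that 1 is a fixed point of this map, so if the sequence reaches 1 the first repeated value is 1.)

1

4035 = (5,4,7,3)_9 → 5³ + 4³ + 7³ + 3³ = 125 + 64 + 343 + 27 = 559
559 = (6,8,1)_9 → 6³ + 8³ + 1³ = 216 + 512 + 1 = 729
729 = (1,0,0,0)_9 → 1³ + 0³ + 0³ + 0³ = 1 + 0 + 0 + 0 = 1  — reached the fixed point 1.
1 → 1, so 1 is the first repeated value.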